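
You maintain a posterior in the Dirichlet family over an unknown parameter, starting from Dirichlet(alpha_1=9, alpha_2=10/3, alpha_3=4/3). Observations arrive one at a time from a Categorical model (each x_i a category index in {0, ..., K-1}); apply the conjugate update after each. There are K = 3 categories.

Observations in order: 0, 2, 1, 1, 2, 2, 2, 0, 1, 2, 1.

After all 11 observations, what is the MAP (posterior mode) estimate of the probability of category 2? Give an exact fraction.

obs 1: x=0 → posterior Dirichlet(10, 10/3, 4/3)
obs 2: x=2 → posterior Dirichlet(10, 10/3, 7/3)
obs 3: x=1 → posterior Dirichlet(10, 13/3, 7/3)
obs 4: x=1 → posterior Dirichlet(10, 16/3, 7/3)
obs 5: x=2 → posterior Dirichlet(10, 16/3, 10/3)
obs 6: x=2 → posterior Dirichlet(10, 16/3, 13/3)
obs 7: x=2 → posterior Dirichlet(10, 16/3, 16/3)
obs 8: x=0 → posterior Dirichlet(11, 16/3, 16/3)
obs 9: x=1 → posterior Dirichlet(11, 19/3, 16/3)
obs 10: x=2 → posterior Dirichlet(11, 19/3, 19/3)
obs 11: x=1 → posterior Dirichlet(11, 22/3, 19/3)

16/65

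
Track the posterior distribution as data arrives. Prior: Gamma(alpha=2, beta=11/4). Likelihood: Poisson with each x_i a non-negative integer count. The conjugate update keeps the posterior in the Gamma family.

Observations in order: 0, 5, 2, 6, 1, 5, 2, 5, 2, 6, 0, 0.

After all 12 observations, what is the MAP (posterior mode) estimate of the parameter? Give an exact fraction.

obs 1: x=0 → posterior Gamma(2, 15/4)
obs 2: x=5 → posterior Gamma(7, 19/4)
obs 3: x=2 → posterior Gamma(9, 23/4)
obs 4: x=6 → posterior Gamma(15, 27/4)
obs 5: x=1 → posterior Gamma(16, 31/4)
obs 6: x=5 → posterior Gamma(21, 35/4)
obs 7: x=2 → posterior Gamma(23, 39/4)
obs 8: x=5 → posterior Gamma(28, 43/4)
obs 9: x=2 → posterior Gamma(30, 47/4)
obs 10: x=6 → posterior Gamma(36, 51/4)
obs 11: x=0 → posterior Gamma(36, 55/4)
obs 12: x=0 → posterior Gamma(36, 59/4)

140/59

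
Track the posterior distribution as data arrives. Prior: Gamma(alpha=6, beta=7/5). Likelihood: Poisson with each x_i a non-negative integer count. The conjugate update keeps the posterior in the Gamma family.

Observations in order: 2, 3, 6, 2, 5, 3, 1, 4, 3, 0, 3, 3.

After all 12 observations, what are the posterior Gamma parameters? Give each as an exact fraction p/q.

alpha=41, beta=67/5

obs 1: x=2 → posterior Gamma(8, 12/5)
obs 2: x=3 → posterior Gamma(11, 17/5)
obs 3: x=6 → posterior Gamma(17, 22/5)
obs 4: x=2 → posterior Gamma(19, 27/5)
obs 5: x=5 → posterior Gamma(24, 32/5)
obs 6: x=3 → posterior Gamma(27, 37/5)
obs 7: x=1 → posterior Gamma(28, 42/5)
obs 8: x=4 → posterior Gamma(32, 47/5)
obs 9: x=3 → posterior Gamma(35, 52/5)
obs 10: x=0 → posterior Gamma(35, 57/5)
obs 11: x=3 → posterior Gamma(38, 62/5)
obs 12: x=3 → posterior Gamma(41, 67/5)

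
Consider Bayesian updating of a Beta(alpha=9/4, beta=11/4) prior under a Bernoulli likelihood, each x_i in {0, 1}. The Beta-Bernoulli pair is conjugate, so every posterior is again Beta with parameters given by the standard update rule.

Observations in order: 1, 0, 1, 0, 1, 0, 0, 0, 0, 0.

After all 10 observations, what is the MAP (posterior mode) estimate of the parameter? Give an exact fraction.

obs 1: x=1 → posterior Beta(13/4, 11/4)
obs 2: x=0 → posterior Beta(13/4, 15/4)
obs 3: x=1 → posterior Beta(17/4, 15/4)
obs 4: x=0 → posterior Beta(17/4, 19/4)
obs 5: x=1 → posterior Beta(21/4, 19/4)
obs 6: x=0 → posterior Beta(21/4, 23/4)
obs 7: x=0 → posterior Beta(21/4, 27/4)
obs 8: x=0 → posterior Beta(21/4, 31/4)
obs 9: x=0 → posterior Beta(21/4, 35/4)
obs 10: x=0 → posterior Beta(21/4, 39/4)

17/52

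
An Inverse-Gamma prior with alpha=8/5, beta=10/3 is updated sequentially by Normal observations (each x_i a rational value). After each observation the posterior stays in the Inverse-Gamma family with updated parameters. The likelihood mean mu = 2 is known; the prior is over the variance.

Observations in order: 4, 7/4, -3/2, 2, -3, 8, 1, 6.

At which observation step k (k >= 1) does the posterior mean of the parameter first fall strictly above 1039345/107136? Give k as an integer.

obs 1: x=4 → posterior Inverse-Gamma(21/10, 16/3)
obs 2: x=7/4 → posterior Inverse-Gamma(13/5, 515/96)
obs 3: x=-3/2 → posterior Inverse-Gamma(31/10, 1103/96)
obs 4: x=2 → posterior Inverse-Gamma(18/5, 1103/96)
obs 5: x=-3 → posterior Inverse-Gamma(41/10, 2303/96)
obs 6: x=8 → posterior Inverse-Gamma(23/5, 4031/96)
obs 7: x=1 → posterior Inverse-Gamma(51/10, 4079/96)
obs 8: x=6 → posterior Inverse-Gamma(28/5, 4847/96)

k = 6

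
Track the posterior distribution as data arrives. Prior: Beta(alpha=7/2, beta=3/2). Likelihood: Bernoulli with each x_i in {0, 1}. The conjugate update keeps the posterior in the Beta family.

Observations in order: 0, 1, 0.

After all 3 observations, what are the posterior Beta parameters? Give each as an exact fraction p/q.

alpha=9/2, beta=7/2

obs 1: x=0 → posterior Beta(7/2, 5/2)
obs 2: x=1 → posterior Beta(9/2, 5/2)
obs 3: x=0 → posterior Beta(9/2, 7/2)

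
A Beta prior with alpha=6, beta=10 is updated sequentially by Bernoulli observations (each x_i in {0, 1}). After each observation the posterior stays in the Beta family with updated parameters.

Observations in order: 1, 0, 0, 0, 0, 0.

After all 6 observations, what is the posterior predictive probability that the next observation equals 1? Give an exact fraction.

7/22

obs 1: x=1 → posterior Beta(7, 10)
obs 2: x=0 → posterior Beta(7, 11)
obs 3: x=0 → posterior Beta(7, 12)
obs 4: x=0 → posterior Beta(7, 13)
obs 5: x=0 → posterior Beta(7, 14)
obs 6: x=0 → posterior Beta(7, 15)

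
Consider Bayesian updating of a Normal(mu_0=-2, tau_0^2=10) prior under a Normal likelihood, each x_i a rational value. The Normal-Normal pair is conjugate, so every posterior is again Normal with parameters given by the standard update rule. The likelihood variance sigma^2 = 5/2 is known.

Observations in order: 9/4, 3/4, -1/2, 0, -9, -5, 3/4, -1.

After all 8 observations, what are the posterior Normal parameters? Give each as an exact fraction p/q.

mu_0=-49/33, tau_0^2=10/33

obs 1: x=9/4 → posterior Normal(7/5, 2)
obs 2: x=3/4 → posterior Normal(10/9, 10/9)
obs 3: x=-1/2 → posterior Normal(8/13, 10/13)
obs 4: x=0 → posterior Normal(8/17, 10/17)
obs 5: x=-9 → posterior Normal(-4/3, 10/21)
obs 6: x=-5 → posterior Normal(-48/25, 2/5)
obs 7: x=3/4 → posterior Normal(-45/29, 10/29)
obs 8: x=-1 → posterior Normal(-49/33, 10/33)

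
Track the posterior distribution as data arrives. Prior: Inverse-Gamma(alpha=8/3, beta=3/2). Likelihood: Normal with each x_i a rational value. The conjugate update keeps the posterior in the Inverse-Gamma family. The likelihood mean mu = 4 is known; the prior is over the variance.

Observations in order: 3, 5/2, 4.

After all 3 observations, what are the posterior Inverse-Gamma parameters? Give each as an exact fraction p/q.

obs 1: x=3 → posterior Inverse-Gamma(19/6, 2)
obs 2: x=5/2 → posterior Inverse-Gamma(11/3, 25/8)
obs 3: x=4 → posterior Inverse-Gamma(25/6, 25/8)

alpha=25/6, beta=25/8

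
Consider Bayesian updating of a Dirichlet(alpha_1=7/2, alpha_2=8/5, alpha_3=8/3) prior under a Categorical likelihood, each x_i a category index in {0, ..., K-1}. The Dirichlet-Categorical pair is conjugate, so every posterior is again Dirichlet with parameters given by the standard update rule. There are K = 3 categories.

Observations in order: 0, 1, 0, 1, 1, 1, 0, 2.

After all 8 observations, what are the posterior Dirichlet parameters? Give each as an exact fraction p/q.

alpha_1=13/2, alpha_2=28/5, alpha_3=11/3

obs 1: x=0 → posterior Dirichlet(9/2, 8/5, 8/3)
obs 2: x=1 → posterior Dirichlet(9/2, 13/5, 8/3)
obs 3: x=0 → posterior Dirichlet(11/2, 13/5, 8/3)
obs 4: x=1 → posterior Dirichlet(11/2, 18/5, 8/3)
obs 5: x=1 → posterior Dirichlet(11/2, 23/5, 8/3)
obs 6: x=1 → posterior Dirichlet(11/2, 28/5, 8/3)
obs 7: x=0 → posterior Dirichlet(13/2, 28/5, 8/3)
obs 8: x=2 → posterior Dirichlet(13/2, 28/5, 11/3)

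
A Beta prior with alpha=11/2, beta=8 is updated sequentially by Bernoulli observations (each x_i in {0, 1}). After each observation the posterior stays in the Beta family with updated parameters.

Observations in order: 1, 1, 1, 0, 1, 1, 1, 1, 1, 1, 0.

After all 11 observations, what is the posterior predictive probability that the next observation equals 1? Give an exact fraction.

29/49

obs 1: x=1 → posterior Beta(13/2, 8)
obs 2: x=1 → posterior Beta(15/2, 8)
obs 3: x=1 → posterior Beta(17/2, 8)
obs 4: x=0 → posterior Beta(17/2, 9)
obs 5: x=1 → posterior Beta(19/2, 9)
obs 6: x=1 → posterior Beta(21/2, 9)
obs 7: x=1 → posterior Beta(23/2, 9)
obs 8: x=1 → posterior Beta(25/2, 9)
obs 9: x=1 → posterior Beta(27/2, 9)
obs 10: x=1 → posterior Beta(29/2, 9)
obs 11: x=0 → posterior Beta(29/2, 10)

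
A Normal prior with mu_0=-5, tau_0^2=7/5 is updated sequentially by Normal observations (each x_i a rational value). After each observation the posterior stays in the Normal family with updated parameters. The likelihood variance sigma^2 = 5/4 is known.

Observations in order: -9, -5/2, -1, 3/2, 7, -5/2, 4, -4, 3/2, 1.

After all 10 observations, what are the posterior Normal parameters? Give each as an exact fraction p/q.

mu_0=-237/305, tau_0^2=7/61

obs 1: x=-9 → posterior Normal(-377/53, 35/53)
obs 2: x=-5/2 → posterior Normal(-149/27, 35/81)
obs 3: x=-1 → posterior Normal(-475/109, 35/109)
obs 4: x=3/2 → posterior Normal(-433/137, 35/137)
obs 5: x=7 → posterior Normal(-79/55, 7/33)
obs 6: x=-5/2 → posterior Normal(-307/193, 35/193)
obs 7: x=4 → posterior Normal(-15/17, 35/221)
obs 8: x=-4 → posterior Normal(-307/249, 35/249)
obs 9: x=3/2 → posterior Normal(-265/277, 35/277)
obs 10: x=1 → posterior Normal(-237/305, 7/61)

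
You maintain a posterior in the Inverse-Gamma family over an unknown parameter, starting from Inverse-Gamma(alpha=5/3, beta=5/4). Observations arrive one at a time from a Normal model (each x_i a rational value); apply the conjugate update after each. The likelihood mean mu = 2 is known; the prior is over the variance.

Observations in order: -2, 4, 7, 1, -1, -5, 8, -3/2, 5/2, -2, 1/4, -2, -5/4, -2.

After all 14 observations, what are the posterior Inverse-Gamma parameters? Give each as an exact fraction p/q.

alpha=26/3, beta=1733/16

obs 1: x=-2 → posterior Inverse-Gamma(13/6, 37/4)
obs 2: x=4 → posterior Inverse-Gamma(8/3, 45/4)
obs 3: x=7 → posterior Inverse-Gamma(19/6, 95/4)
obs 4: x=1 → posterior Inverse-Gamma(11/3, 97/4)
obs 5: x=-1 → posterior Inverse-Gamma(25/6, 115/4)
obs 6: x=-5 → posterior Inverse-Gamma(14/3, 213/4)
obs 7: x=8 → posterior Inverse-Gamma(31/6, 285/4)
obs 8: x=-3/2 → posterior Inverse-Gamma(17/3, 619/8)
obs 9: x=5/2 → posterior Inverse-Gamma(37/6, 155/2)
obs 10: x=-2 → posterior Inverse-Gamma(20/3, 171/2)
obs 11: x=1/4 → posterior Inverse-Gamma(43/6, 2785/32)
obs 12: x=-2 → posterior Inverse-Gamma(23/3, 3041/32)
obs 13: x=-5/4 → posterior Inverse-Gamma(49/6, 1605/16)
obs 14: x=-2 → posterior Inverse-Gamma(26/3, 1733/16)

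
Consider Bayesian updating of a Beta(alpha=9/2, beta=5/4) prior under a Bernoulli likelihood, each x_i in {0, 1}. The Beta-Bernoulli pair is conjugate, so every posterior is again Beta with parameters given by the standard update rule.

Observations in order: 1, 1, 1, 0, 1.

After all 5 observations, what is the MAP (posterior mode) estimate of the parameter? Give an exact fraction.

obs 1: x=1 → posterior Beta(11/2, 5/4)
obs 2: x=1 → posterior Beta(13/2, 5/4)
obs 3: x=1 → posterior Beta(15/2, 5/4)
obs 4: x=0 → posterior Beta(15/2, 9/4)
obs 5: x=1 → posterior Beta(17/2, 9/4)

6/7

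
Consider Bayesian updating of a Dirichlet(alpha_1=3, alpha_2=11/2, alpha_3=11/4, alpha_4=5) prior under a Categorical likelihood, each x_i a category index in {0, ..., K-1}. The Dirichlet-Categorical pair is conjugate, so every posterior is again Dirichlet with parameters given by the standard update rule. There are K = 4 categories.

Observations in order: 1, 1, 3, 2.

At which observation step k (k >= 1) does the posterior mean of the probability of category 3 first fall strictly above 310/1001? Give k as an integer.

k = 3

obs 1: x=1 → posterior Dirichlet(3, 13/2, 11/4, 5)
obs 2: x=1 → posterior Dirichlet(3, 15/2, 11/4, 5)
obs 3: x=3 → posterior Dirichlet(3, 15/2, 11/4, 6)
obs 4: x=2 → posterior Dirichlet(3, 15/2, 15/4, 6)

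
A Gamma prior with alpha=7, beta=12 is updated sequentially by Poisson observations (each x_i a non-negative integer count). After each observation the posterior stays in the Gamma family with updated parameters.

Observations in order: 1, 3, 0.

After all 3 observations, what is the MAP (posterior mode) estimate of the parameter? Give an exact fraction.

2/3

obs 1: x=1 → posterior Gamma(8, 13)
obs 2: x=3 → posterior Gamma(11, 14)
obs 3: x=0 → posterior Gamma(11, 15)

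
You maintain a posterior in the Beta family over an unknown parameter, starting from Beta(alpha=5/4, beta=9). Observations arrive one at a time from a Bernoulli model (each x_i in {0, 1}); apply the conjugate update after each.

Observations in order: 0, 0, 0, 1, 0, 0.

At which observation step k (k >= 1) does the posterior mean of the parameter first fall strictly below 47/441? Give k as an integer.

obs 1: x=0 → posterior Beta(5/4, 10)
obs 2: x=0 → posterior Beta(5/4, 11)
obs 3: x=0 → posterior Beta(5/4, 12)
obs 4: x=1 → posterior Beta(9/4, 12)
obs 5: x=0 → posterior Beta(9/4, 13)
obs 6: x=0 → posterior Beta(9/4, 14)

k = 2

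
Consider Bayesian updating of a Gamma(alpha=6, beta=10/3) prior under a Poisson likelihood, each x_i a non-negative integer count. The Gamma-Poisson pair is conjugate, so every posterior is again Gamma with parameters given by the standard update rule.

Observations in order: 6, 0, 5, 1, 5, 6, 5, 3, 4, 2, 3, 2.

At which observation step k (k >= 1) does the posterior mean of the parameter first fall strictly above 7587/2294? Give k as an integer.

k = 9

obs 1: x=6 → posterior Gamma(12, 13/3)
obs 2: x=0 → posterior Gamma(12, 16/3)
obs 3: x=5 → posterior Gamma(17, 19/3)
obs 4: x=1 → posterior Gamma(18, 22/3)
obs 5: x=5 → posterior Gamma(23, 25/3)
obs 6: x=6 → posterior Gamma(29, 28/3)
obs 7: x=5 → posterior Gamma(34, 31/3)
obs 8: x=3 → posterior Gamma(37, 34/3)
obs 9: x=4 → posterior Gamma(41, 37/3)
obs 10: x=2 → posterior Gamma(43, 40/3)
obs 11: x=3 → posterior Gamma(46, 43/3)
obs 12: x=2 → posterior Gamma(48, 46/3)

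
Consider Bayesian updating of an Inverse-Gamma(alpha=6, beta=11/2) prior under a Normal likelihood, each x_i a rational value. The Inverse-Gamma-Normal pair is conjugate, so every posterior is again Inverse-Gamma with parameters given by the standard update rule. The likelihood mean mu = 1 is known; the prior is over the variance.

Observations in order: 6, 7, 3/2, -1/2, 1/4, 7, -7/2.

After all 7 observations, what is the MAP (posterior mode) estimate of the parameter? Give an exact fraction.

2101/336

obs 1: x=6 → posterior Inverse-Gamma(13/2, 18)
obs 2: x=7 → posterior Inverse-Gamma(7, 36)
obs 3: x=3/2 → posterior Inverse-Gamma(15/2, 289/8)
obs 4: x=-1/2 → posterior Inverse-Gamma(8, 149/4)
obs 5: x=1/4 → posterior Inverse-Gamma(17/2, 1201/32)
obs 6: x=7 → posterior Inverse-Gamma(9, 1777/32)
obs 7: x=-7/2 → posterior Inverse-Gamma(19/2, 2101/32)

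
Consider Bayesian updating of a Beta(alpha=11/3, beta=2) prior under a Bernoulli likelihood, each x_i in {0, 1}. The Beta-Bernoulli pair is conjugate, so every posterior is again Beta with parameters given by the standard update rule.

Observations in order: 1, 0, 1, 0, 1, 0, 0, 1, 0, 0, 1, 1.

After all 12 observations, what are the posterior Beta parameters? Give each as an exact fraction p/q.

alpha=29/3, beta=8

obs 1: x=1 → posterior Beta(14/3, 2)
obs 2: x=0 → posterior Beta(14/3, 3)
obs 3: x=1 → posterior Beta(17/3, 3)
obs 4: x=0 → posterior Beta(17/3, 4)
obs 5: x=1 → posterior Beta(20/3, 4)
obs 6: x=0 → posterior Beta(20/3, 5)
obs 7: x=0 → posterior Beta(20/3, 6)
obs 8: x=1 → posterior Beta(23/3, 6)
obs 9: x=0 → posterior Beta(23/3, 7)
obs 10: x=0 → posterior Beta(23/3, 8)
obs 11: x=1 → posterior Beta(26/3, 8)
obs 12: x=1 → posterior Beta(29/3, 8)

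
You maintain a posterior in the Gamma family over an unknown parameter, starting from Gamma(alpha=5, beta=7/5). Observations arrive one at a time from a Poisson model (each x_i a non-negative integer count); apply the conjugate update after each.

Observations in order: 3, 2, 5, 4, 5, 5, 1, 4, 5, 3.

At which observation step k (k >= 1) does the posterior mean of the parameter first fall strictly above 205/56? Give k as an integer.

obs 1: x=3 → posterior Gamma(8, 12/5)
obs 2: x=2 → posterior Gamma(10, 17/5)
obs 3: x=5 → posterior Gamma(15, 22/5)
obs 4: x=4 → posterior Gamma(19, 27/5)
obs 5: x=5 → posterior Gamma(24, 32/5)
obs 6: x=5 → posterior Gamma(29, 37/5)
obs 7: x=1 → posterior Gamma(30, 42/5)
obs 8: x=4 → posterior Gamma(34, 47/5)
obs 9: x=5 → posterior Gamma(39, 52/5)
obs 10: x=3 → posterior Gamma(42, 57/5)

k = 5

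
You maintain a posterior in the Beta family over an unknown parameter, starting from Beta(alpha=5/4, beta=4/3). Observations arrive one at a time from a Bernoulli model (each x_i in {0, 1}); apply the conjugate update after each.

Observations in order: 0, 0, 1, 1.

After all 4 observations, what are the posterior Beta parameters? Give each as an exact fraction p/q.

obs 1: x=0 → posterior Beta(5/4, 7/3)
obs 2: x=0 → posterior Beta(5/4, 10/3)
obs 3: x=1 → posterior Beta(9/4, 10/3)
obs 4: x=1 → posterior Beta(13/4, 10/3)

alpha=13/4, beta=10/3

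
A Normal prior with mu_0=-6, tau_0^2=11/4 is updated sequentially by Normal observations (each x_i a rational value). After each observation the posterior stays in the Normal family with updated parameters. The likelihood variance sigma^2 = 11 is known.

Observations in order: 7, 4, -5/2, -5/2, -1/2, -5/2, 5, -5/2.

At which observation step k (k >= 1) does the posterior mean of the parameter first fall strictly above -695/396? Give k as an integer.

k = 7

obs 1: x=7 → posterior Normal(-17/5, 11/5)
obs 2: x=4 → posterior Normal(-13/6, 11/6)
obs 3: x=-5/2 → posterior Normal(-31/14, 11/7)
obs 4: x=-5/2 → posterior Normal(-9/4, 11/8)
obs 5: x=-1/2 → posterior Normal(-37/18, 11/9)
obs 6: x=-5/2 → posterior Normal(-21/10, 11/10)
obs 7: x=5 → posterior Normal(-16/11, 1)
obs 8: x=-5/2 → posterior Normal(-37/24, 11/12)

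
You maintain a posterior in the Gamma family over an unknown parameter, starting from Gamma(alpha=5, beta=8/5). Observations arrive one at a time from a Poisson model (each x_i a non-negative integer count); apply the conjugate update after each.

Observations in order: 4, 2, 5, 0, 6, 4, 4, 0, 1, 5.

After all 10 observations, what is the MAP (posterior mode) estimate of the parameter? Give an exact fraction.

obs 1: x=4 → posterior Gamma(9, 13/5)
obs 2: x=2 → posterior Gamma(11, 18/5)
obs 3: x=5 → posterior Gamma(16, 23/5)
obs 4: x=0 → posterior Gamma(16, 28/5)
obs 5: x=6 → posterior Gamma(22, 33/5)
obs 6: x=4 → posterior Gamma(26, 38/5)
obs 7: x=4 → posterior Gamma(30, 43/5)
obs 8: x=0 → posterior Gamma(30, 48/5)
obs 9: x=1 → posterior Gamma(31, 53/5)
obs 10: x=5 → posterior Gamma(36, 58/5)

175/58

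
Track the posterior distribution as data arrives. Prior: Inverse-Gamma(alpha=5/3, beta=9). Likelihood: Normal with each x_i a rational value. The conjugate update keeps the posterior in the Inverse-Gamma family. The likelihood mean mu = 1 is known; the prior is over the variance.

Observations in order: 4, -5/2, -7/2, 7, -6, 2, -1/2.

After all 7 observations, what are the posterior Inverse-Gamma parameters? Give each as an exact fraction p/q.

obs 1: x=4 → posterior Inverse-Gamma(13/6, 27/2)
obs 2: x=-5/2 → posterior Inverse-Gamma(8/3, 157/8)
obs 3: x=-7/2 → posterior Inverse-Gamma(19/6, 119/4)
obs 4: x=7 → posterior Inverse-Gamma(11/3, 191/4)
obs 5: x=-6 → posterior Inverse-Gamma(25/6, 289/4)
obs 6: x=2 → posterior Inverse-Gamma(14/3, 291/4)
obs 7: x=-1/2 → posterior Inverse-Gamma(31/6, 591/8)

alpha=31/6, beta=591/8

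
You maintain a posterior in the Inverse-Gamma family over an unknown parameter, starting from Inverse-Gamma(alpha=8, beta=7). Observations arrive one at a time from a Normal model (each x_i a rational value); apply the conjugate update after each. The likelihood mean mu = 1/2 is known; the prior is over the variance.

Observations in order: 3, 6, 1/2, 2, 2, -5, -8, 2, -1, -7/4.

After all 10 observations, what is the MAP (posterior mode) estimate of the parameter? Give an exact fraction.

2673/448

obs 1: x=3 → posterior Inverse-Gamma(17/2, 81/8)
obs 2: x=6 → posterior Inverse-Gamma(9, 101/4)
obs 3: x=1/2 → posterior Inverse-Gamma(19/2, 101/4)
obs 4: x=2 → posterior Inverse-Gamma(10, 211/8)
obs 5: x=2 → posterior Inverse-Gamma(21/2, 55/2)
obs 6: x=-5 → posterior Inverse-Gamma(11, 341/8)
obs 7: x=-8 → posterior Inverse-Gamma(23/2, 315/4)
obs 8: x=2 → posterior Inverse-Gamma(12, 639/8)
obs 9: x=-1 → posterior Inverse-Gamma(25/2, 81)
obs 10: x=-7/4 → posterior Inverse-Gamma(13, 2673/32)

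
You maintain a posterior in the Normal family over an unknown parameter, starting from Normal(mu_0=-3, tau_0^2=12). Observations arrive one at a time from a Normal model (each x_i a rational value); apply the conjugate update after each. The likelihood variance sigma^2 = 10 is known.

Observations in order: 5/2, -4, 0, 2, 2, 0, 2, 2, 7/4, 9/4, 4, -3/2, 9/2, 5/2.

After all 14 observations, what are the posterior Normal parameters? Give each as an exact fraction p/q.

mu_0=105/89, tau_0^2=60/89

obs 1: x=5/2 → posterior Normal(0, 60/11)
obs 2: x=-4 → posterior Normal(-24/17, 60/17)
obs 3: x=0 → posterior Normal(-24/23, 60/23)
obs 4: x=2 → posterior Normal(-12/29, 60/29)
obs 5: x=2 → posterior Normal(0, 12/7)
obs 6: x=0 → posterior Normal(0, 60/41)
obs 7: x=2 → posterior Normal(12/47, 60/47)
obs 8: x=2 → posterior Normal(24/53, 60/53)
obs 9: x=7/4 → posterior Normal(69/118, 60/59)
obs 10: x=9/4 → posterior Normal(48/65, 12/13)
obs 11: x=4 → posterior Normal(72/71, 60/71)
obs 12: x=-3/2 → posterior Normal(9/11, 60/77)
obs 13: x=9/2 → posterior Normal(90/83, 60/83)
obs 14: x=5/2 → posterior Normal(105/89, 60/89)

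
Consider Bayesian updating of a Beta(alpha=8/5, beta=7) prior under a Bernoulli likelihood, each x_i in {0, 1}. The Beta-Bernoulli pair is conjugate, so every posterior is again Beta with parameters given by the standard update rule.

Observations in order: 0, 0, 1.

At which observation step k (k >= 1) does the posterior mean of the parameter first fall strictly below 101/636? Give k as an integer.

obs 1: x=0 → posterior Beta(8/5, 8)
obs 2: x=0 → posterior Beta(8/5, 9)
obs 3: x=1 → posterior Beta(13/5, 9)

k = 2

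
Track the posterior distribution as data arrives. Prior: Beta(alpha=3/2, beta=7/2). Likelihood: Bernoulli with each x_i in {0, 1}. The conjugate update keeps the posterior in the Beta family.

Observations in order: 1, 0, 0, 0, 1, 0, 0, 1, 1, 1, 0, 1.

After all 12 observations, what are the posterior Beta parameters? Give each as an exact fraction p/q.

obs 1: x=1 → posterior Beta(5/2, 7/2)
obs 2: x=0 → posterior Beta(5/2, 9/2)
obs 3: x=0 → posterior Beta(5/2, 11/2)
obs 4: x=0 → posterior Beta(5/2, 13/2)
obs 5: x=1 → posterior Beta(7/2, 13/2)
obs 6: x=0 → posterior Beta(7/2, 15/2)
obs 7: x=0 → posterior Beta(7/2, 17/2)
obs 8: x=1 → posterior Beta(9/2, 17/2)
obs 9: x=1 → posterior Beta(11/2, 17/2)
obs 10: x=1 → posterior Beta(13/2, 17/2)
obs 11: x=0 → posterior Beta(13/2, 19/2)
obs 12: x=1 → posterior Beta(15/2, 19/2)

alpha=15/2, beta=19/2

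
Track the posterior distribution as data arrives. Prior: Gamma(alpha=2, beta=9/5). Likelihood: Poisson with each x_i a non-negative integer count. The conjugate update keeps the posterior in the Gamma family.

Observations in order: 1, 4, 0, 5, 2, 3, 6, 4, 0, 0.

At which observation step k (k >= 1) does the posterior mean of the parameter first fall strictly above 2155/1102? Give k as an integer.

obs 1: x=1 → posterior Gamma(3, 14/5)
obs 2: x=4 → posterior Gamma(7, 19/5)
obs 3: x=0 → posterior Gamma(7, 24/5)
obs 4: x=5 → posterior Gamma(12, 29/5)
obs 5: x=2 → posterior Gamma(14, 34/5)
obs 6: x=3 → posterior Gamma(17, 39/5)
obs 7: x=6 → posterior Gamma(23, 44/5)
obs 8: x=4 → posterior Gamma(27, 49/5)
obs 9: x=0 → posterior Gamma(27, 54/5)
obs 10: x=0 → posterior Gamma(27, 59/5)

k = 4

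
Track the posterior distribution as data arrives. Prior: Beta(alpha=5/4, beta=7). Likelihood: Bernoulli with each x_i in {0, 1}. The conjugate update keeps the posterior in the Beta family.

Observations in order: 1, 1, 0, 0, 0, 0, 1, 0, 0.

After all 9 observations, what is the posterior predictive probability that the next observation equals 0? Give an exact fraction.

52/69

obs 1: x=1 → posterior Beta(9/4, 7)
obs 2: x=1 → posterior Beta(13/4, 7)
obs 3: x=0 → posterior Beta(13/4, 8)
obs 4: x=0 → posterior Beta(13/4, 9)
obs 5: x=0 → posterior Beta(13/4, 10)
obs 6: x=0 → posterior Beta(13/4, 11)
obs 7: x=1 → posterior Beta(17/4, 11)
obs 8: x=0 → posterior Beta(17/4, 12)
obs 9: x=0 → posterior Beta(17/4, 13)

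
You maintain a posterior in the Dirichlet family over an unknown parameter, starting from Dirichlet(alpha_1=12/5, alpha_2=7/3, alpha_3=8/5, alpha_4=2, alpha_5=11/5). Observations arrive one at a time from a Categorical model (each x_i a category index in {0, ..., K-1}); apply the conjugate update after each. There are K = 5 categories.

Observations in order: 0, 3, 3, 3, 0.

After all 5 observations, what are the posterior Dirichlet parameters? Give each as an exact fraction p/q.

obs 1: x=0 → posterior Dirichlet(17/5, 7/3, 8/5, 2, 11/5)
obs 2: x=3 → posterior Dirichlet(17/5, 7/3, 8/5, 3, 11/5)
obs 3: x=3 → posterior Dirichlet(17/5, 7/3, 8/5, 4, 11/5)
obs 4: x=3 → posterior Dirichlet(17/5, 7/3, 8/5, 5, 11/5)
obs 5: x=0 → posterior Dirichlet(22/5, 7/3, 8/5, 5, 11/5)

alpha_1=22/5, alpha_2=7/3, alpha_3=8/5, alpha_4=5, alpha_5=11/5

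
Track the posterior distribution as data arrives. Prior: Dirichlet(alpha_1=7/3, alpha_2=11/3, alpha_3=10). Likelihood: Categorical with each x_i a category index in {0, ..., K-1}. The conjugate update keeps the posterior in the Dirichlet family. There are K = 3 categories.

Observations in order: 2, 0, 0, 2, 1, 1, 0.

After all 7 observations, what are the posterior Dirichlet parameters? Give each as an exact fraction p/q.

obs 1: x=2 → posterior Dirichlet(7/3, 11/3, 11)
obs 2: x=0 → posterior Dirichlet(10/3, 11/3, 11)
obs 3: x=0 → posterior Dirichlet(13/3, 11/3, 11)
obs 4: x=2 → posterior Dirichlet(13/3, 11/3, 12)
obs 5: x=1 → posterior Dirichlet(13/3, 14/3, 12)
obs 6: x=1 → posterior Dirichlet(13/3, 17/3, 12)
obs 7: x=0 → posterior Dirichlet(16/3, 17/3, 12)

alpha_1=16/3, alpha_2=17/3, alpha_3=12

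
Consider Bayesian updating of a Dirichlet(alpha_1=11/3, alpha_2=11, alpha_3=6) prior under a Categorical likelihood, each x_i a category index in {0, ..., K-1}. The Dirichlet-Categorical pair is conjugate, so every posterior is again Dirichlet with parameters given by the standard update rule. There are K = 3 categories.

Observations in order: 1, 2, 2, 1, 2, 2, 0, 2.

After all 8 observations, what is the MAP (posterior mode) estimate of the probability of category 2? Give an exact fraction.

obs 1: x=1 → posterior Dirichlet(11/3, 12, 6)
obs 2: x=2 → posterior Dirichlet(11/3, 12, 7)
obs 3: x=2 → posterior Dirichlet(11/3, 12, 8)
obs 4: x=1 → posterior Dirichlet(11/3, 13, 8)
obs 5: x=2 → posterior Dirichlet(11/3, 13, 9)
obs 6: x=2 → posterior Dirichlet(11/3, 13, 10)
obs 7: x=0 → posterior Dirichlet(14/3, 13, 10)
obs 8: x=2 → posterior Dirichlet(14/3, 13, 11)

30/77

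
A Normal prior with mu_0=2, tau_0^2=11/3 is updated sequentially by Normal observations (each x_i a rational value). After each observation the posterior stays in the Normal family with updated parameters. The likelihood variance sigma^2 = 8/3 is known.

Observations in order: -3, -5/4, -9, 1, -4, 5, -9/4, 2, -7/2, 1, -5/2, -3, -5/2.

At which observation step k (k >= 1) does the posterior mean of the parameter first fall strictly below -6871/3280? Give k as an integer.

k = 3

obs 1: x=-3 → posterior Normal(-17/19, 88/57)
obs 2: x=-5/4 → posterior Normal(-41/40, 44/45)
obs 3: x=-9 → posterior Normal(-519/164, 88/123)
obs 4: x=1 → posterior Normal(-475/208, 22/39)
obs 5: x=-4 → posterior Normal(-31/12, 88/189)
obs 6: x=5 → posterior Normal(-431/296, 44/111)
obs 7: x=-9/4 → posterior Normal(-53/34, 88/255)
obs 8: x=2 → posterior Normal(-221/192, 11/36)
obs 9: x=-7/2 → posterior Normal(-149/107, 88/321)
obs 10: x=1 → posterior Normal(-69/59, 44/177)
obs 11: x=-5/2 → posterior Normal(-331/258, 88/387)
obs 12: x=-3 → posterior Normal(-397/280, 22/105)
obs 13: x=-5/2 → posterior Normal(-226/151, 88/453)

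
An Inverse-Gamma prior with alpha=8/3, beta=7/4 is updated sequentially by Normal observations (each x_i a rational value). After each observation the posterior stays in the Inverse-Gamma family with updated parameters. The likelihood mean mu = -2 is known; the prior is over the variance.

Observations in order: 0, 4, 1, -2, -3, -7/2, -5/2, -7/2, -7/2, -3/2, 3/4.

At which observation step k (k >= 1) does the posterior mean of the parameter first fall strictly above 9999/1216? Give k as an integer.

k = 3

obs 1: x=0 → posterior Inverse-Gamma(19/6, 15/4)
obs 2: x=4 → posterior Inverse-Gamma(11/3, 87/4)
obs 3: x=1 → posterior Inverse-Gamma(25/6, 105/4)
obs 4: x=-2 → posterior Inverse-Gamma(14/3, 105/4)
obs 5: x=-3 → posterior Inverse-Gamma(31/6, 107/4)
obs 6: x=-7/2 → posterior Inverse-Gamma(17/3, 223/8)
obs 7: x=-5/2 → posterior Inverse-Gamma(37/6, 28)
obs 8: x=-7/2 → posterior Inverse-Gamma(20/3, 233/8)
obs 9: x=-7/2 → posterior Inverse-Gamma(43/6, 121/4)
obs 10: x=-3/2 → posterior Inverse-Gamma(23/3, 243/8)
obs 11: x=3/4 → posterior Inverse-Gamma(49/6, 1093/32)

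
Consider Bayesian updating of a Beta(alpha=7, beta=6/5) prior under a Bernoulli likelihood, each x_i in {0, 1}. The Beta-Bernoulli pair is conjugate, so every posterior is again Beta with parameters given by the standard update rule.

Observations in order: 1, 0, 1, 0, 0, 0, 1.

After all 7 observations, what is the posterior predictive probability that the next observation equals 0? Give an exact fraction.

13/38

obs 1: x=1 → posterior Beta(8, 6/5)
obs 2: x=0 → posterior Beta(8, 11/5)
obs 3: x=1 → posterior Beta(9, 11/5)
obs 4: x=0 → posterior Beta(9, 16/5)
obs 5: x=0 → posterior Beta(9, 21/5)
obs 6: x=0 → posterior Beta(9, 26/5)
obs 7: x=1 → posterior Beta(10, 26/5)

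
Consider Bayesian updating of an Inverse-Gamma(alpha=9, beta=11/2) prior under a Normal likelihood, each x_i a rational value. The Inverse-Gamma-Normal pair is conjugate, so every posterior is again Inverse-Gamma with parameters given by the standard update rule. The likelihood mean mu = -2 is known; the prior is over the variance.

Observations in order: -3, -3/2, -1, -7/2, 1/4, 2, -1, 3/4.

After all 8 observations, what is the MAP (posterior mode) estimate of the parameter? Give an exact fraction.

obs 1: x=-3 → posterior Inverse-Gamma(19/2, 6)
obs 2: x=-3/2 → posterior Inverse-Gamma(10, 49/8)
obs 3: x=-1 → posterior Inverse-Gamma(21/2, 53/8)
obs 4: x=-7/2 → posterior Inverse-Gamma(11, 31/4)
obs 5: x=1/4 → posterior Inverse-Gamma(23/2, 329/32)
obs 6: x=2 → posterior Inverse-Gamma(12, 585/32)
obs 7: x=-1 → posterior Inverse-Gamma(25/2, 601/32)
obs 8: x=3/4 → posterior Inverse-Gamma(13, 361/16)

361/224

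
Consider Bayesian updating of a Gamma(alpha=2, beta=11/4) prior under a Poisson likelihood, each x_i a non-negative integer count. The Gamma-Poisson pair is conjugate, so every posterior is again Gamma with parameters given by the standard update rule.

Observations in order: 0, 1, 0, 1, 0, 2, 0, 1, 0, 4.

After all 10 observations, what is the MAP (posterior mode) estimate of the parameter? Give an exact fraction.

40/51

obs 1: x=0 → posterior Gamma(2, 15/4)
obs 2: x=1 → posterior Gamma(3, 19/4)
obs 3: x=0 → posterior Gamma(3, 23/4)
obs 4: x=1 → posterior Gamma(4, 27/4)
obs 5: x=0 → posterior Gamma(4, 31/4)
obs 6: x=2 → posterior Gamma(6, 35/4)
obs 7: x=0 → posterior Gamma(6, 39/4)
obs 8: x=1 → posterior Gamma(7, 43/4)
obs 9: x=0 → posterior Gamma(7, 47/4)
obs 10: x=4 → posterior Gamma(11, 51/4)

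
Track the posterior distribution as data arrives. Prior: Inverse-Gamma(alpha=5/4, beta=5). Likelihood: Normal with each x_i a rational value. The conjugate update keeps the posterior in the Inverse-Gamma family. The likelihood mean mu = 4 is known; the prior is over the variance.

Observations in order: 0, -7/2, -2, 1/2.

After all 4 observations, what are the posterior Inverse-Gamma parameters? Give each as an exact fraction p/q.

alpha=13/4, beta=261/4

obs 1: x=0 → posterior Inverse-Gamma(7/4, 13)
obs 2: x=-7/2 → posterior Inverse-Gamma(9/4, 329/8)
obs 3: x=-2 → posterior Inverse-Gamma(11/4, 473/8)
obs 4: x=1/2 → posterior Inverse-Gamma(13/4, 261/4)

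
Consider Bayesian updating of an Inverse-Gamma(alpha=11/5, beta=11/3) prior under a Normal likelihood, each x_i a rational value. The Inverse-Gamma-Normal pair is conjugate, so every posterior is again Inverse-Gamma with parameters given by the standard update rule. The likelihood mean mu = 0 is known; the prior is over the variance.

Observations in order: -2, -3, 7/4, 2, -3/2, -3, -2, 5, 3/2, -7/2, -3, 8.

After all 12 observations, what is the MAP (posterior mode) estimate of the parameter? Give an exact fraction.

obs 1: x=-2 → posterior Inverse-Gamma(27/10, 17/3)
obs 2: x=-3 → posterior Inverse-Gamma(16/5, 61/6)
obs 3: x=7/4 → posterior Inverse-Gamma(37/10, 1123/96)
obs 4: x=2 → posterior Inverse-Gamma(21/5, 1315/96)
obs 5: x=-3/2 → posterior Inverse-Gamma(47/10, 1423/96)
obs 6: x=-3 → posterior Inverse-Gamma(26/5, 1855/96)
obs 7: x=-2 → posterior Inverse-Gamma(57/10, 2047/96)
obs 8: x=5 → posterior Inverse-Gamma(31/5, 3247/96)
obs 9: x=3/2 → posterior Inverse-Gamma(67/10, 3355/96)
obs 10: x=-7/2 → posterior Inverse-Gamma(36/5, 3943/96)
obs 11: x=-3 → posterior Inverse-Gamma(77/10, 4375/96)
obs 12: x=8 → posterior Inverse-Gamma(41/5, 7447/96)

37235/4416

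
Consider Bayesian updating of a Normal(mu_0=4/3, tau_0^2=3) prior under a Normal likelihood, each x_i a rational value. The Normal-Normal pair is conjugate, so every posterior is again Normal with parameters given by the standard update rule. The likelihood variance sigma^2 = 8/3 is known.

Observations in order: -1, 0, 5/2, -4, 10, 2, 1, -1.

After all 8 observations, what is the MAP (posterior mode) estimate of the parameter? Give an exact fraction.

577/480

obs 1: x=-1 → posterior Normal(5/51, 24/17)
obs 2: x=0 → posterior Normal(5/78, 12/13)
obs 3: x=5/2 → posterior Normal(29/42, 24/35)
obs 4: x=-4 → posterior Normal(-71/264, 6/11)
obs 5: x=10 → posterior Normal(469/318, 24/53)
obs 6: x=2 → posterior Normal(577/372, 12/31)
obs 7: x=1 → posterior Normal(631/426, 24/71)
obs 8: x=-1 → posterior Normal(577/480, 3/10)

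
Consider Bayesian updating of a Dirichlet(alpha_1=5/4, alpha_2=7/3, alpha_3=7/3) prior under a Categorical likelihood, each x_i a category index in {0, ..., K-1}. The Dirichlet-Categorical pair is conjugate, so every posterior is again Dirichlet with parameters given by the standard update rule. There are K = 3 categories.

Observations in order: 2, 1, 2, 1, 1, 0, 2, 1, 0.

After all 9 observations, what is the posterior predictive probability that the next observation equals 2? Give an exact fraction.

64/179

obs 1: x=2 → posterior Dirichlet(5/4, 7/3, 10/3)
obs 2: x=1 → posterior Dirichlet(5/4, 10/3, 10/3)
obs 3: x=2 → posterior Dirichlet(5/4, 10/3, 13/3)
obs 4: x=1 → posterior Dirichlet(5/4, 13/3, 13/3)
obs 5: x=1 → posterior Dirichlet(5/4, 16/3, 13/3)
obs 6: x=0 → posterior Dirichlet(9/4, 16/3, 13/3)
obs 7: x=2 → posterior Dirichlet(9/4, 16/3, 16/3)
obs 8: x=1 → posterior Dirichlet(9/4, 19/3, 16/3)
obs 9: x=0 → posterior Dirichlet(13/4, 19/3, 16/3)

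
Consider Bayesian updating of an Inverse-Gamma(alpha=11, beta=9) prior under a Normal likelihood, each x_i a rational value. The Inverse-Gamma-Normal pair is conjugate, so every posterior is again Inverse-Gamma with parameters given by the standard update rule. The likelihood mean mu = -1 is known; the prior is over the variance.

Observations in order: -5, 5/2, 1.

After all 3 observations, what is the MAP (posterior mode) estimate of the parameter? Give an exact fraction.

67/36

obs 1: x=-5 → posterior Inverse-Gamma(23/2, 17)
obs 2: x=5/2 → posterior Inverse-Gamma(12, 185/8)
obs 3: x=1 → posterior Inverse-Gamma(25/2, 201/8)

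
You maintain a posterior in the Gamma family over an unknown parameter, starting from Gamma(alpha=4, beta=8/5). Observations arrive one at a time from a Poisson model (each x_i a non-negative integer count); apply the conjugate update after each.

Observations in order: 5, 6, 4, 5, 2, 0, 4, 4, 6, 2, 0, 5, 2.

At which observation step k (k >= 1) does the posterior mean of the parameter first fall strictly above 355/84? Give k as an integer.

obs 1: x=5 → posterior Gamma(9, 13/5)
obs 2: x=6 → posterior Gamma(15, 18/5)
obs 3: x=4 → posterior Gamma(19, 23/5)
obs 4: x=5 → posterior Gamma(24, 28/5)
obs 5: x=2 → posterior Gamma(26, 33/5)
obs 6: x=0 → posterior Gamma(26, 38/5)
obs 7: x=4 → posterior Gamma(30, 43/5)
obs 8: x=4 → posterior Gamma(34, 48/5)
obs 9: x=6 → posterior Gamma(40, 53/5)
obs 10: x=2 → posterior Gamma(42, 58/5)
obs 11: x=0 → posterior Gamma(42, 63/5)
obs 12: x=5 → posterior Gamma(47, 68/5)
obs 13: x=2 → posterior Gamma(49, 73/5)

k = 4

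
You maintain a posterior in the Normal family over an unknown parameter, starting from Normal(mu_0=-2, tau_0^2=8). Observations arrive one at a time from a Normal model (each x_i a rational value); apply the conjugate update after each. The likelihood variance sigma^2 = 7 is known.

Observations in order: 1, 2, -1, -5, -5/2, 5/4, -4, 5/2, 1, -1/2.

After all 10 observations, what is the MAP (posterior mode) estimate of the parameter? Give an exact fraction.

obs 1: x=1 → posterior Normal(-2/5, 56/15)
obs 2: x=2 → posterior Normal(10/23, 56/23)
obs 3: x=-1 → posterior Normal(2/31, 56/31)
obs 4: x=-5 → posterior Normal(-38/39, 56/39)
obs 5: x=-5/2 → posterior Normal(-58/47, 56/47)
obs 6: x=5/4 → posterior Normal(-48/55, 56/55)
obs 7: x=-4 → posterior Normal(-80/63, 8/9)
obs 8: x=5/2 → posterior Normal(-60/71, 56/71)
obs 9: x=1 → posterior Normal(-52/79, 56/79)
obs 10: x=-1/2 → posterior Normal(-56/87, 56/87)

-56/87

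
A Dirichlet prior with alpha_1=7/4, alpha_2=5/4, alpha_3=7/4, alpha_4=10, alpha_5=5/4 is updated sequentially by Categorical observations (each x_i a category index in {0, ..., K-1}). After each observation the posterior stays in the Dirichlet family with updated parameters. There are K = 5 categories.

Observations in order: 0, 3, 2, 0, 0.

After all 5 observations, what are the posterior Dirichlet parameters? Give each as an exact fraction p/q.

alpha_1=19/4, alpha_2=5/4, alpha_3=11/4, alpha_4=11, alpha_5=5/4

obs 1: x=0 → posterior Dirichlet(11/4, 5/4, 7/4, 10, 5/4)
obs 2: x=3 → posterior Dirichlet(11/4, 5/4, 7/4, 11, 5/4)
obs 3: x=2 → posterior Dirichlet(11/4, 5/4, 11/4, 11, 5/4)
obs 4: x=0 → posterior Dirichlet(15/4, 5/4, 11/4, 11, 5/4)
obs 5: x=0 → posterior Dirichlet(19/4, 5/4, 11/4, 11, 5/4)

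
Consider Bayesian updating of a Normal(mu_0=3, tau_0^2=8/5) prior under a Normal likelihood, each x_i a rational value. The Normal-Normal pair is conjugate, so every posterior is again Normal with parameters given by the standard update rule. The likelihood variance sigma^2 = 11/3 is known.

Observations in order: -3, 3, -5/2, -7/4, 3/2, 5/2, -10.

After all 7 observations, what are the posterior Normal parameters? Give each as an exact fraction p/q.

obs 1: x=-3 → posterior Normal(93/79, 88/79)
obs 2: x=3 → posterior Normal(165/103, 88/103)
obs 3: x=-5/2 → posterior Normal(105/127, 88/127)
obs 4: x=-7/4 → posterior Normal(63/151, 88/151)
obs 5: x=3/2 → posterior Normal(99/175, 88/175)
obs 6: x=5/2 → posterior Normal(159/199, 88/199)
obs 7: x=-10 → posterior Normal(-81/223, 88/223)

mu_0=-81/223, tau_0^2=88/223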